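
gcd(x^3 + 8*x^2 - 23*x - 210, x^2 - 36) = x + 6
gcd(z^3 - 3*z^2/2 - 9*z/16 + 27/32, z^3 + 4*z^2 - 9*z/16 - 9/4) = z^2 - 9/16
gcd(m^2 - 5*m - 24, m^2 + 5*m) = 1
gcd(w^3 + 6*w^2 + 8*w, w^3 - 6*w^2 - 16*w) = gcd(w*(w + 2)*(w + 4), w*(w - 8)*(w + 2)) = w^2 + 2*w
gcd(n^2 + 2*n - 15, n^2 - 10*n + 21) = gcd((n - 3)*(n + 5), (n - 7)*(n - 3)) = n - 3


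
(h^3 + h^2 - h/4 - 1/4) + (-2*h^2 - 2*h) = h^3 - h^2 - 9*h/4 - 1/4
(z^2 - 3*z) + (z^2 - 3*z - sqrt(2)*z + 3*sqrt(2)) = 2*z^2 - 6*z - sqrt(2)*z + 3*sqrt(2)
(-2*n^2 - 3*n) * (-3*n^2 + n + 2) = 6*n^4 + 7*n^3 - 7*n^2 - 6*n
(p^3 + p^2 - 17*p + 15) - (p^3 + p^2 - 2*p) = 15 - 15*p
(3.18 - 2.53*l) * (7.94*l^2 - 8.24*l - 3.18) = -20.0882*l^3 + 46.0964*l^2 - 18.1578*l - 10.1124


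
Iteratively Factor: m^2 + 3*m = (m + 3)*(m)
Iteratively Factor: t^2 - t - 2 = (t + 1)*(t - 2)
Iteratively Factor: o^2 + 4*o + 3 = (o + 3)*(o + 1)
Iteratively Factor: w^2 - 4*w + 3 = (w - 1)*(w - 3)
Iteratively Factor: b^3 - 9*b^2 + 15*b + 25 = (b - 5)*(b^2 - 4*b - 5) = (b - 5)^2*(b + 1)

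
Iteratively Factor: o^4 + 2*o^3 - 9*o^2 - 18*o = (o)*(o^3 + 2*o^2 - 9*o - 18) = o*(o + 3)*(o^2 - o - 6) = o*(o + 2)*(o + 3)*(o - 3)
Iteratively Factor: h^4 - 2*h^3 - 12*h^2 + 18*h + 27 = (h + 1)*(h^3 - 3*h^2 - 9*h + 27) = (h - 3)*(h + 1)*(h^2 - 9) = (h - 3)^2*(h + 1)*(h + 3)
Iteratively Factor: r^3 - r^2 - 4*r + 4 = (r - 1)*(r^2 - 4) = (r - 2)*(r - 1)*(r + 2)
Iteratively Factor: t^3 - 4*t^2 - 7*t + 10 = (t - 1)*(t^2 - 3*t - 10) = (t - 1)*(t + 2)*(t - 5)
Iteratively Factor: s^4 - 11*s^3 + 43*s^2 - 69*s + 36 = (s - 3)*(s^3 - 8*s^2 + 19*s - 12) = (s - 4)*(s - 3)*(s^2 - 4*s + 3) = (s - 4)*(s - 3)^2*(s - 1)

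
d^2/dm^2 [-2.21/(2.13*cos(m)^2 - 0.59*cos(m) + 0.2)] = (40.106196*(1 - cos(m)^2)^2 - 8.331921*cos(m)^3 + 17.056559*cos(m)^2 + 16.924622*cos(m) - 39.761878)/(2.13*cos(m)^2 - 0.59*cos(m) + 0.2)^3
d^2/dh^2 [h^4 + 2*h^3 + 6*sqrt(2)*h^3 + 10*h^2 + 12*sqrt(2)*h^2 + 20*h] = 12*h^2 + 12*h + 36*sqrt(2)*h + 20 + 24*sqrt(2)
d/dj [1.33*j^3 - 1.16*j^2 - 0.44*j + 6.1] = 3.99*j^2 - 2.32*j - 0.44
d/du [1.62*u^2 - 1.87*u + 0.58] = 3.24*u - 1.87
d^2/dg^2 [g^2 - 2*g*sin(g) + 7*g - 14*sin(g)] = 2*g*sin(g) + 14*sin(g) - 4*cos(g) + 2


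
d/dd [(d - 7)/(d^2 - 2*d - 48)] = (d^2 - 2*d - 2*(d - 7)*(d - 1) - 48)/(-d^2 + 2*d + 48)^2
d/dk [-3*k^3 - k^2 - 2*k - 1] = -9*k^2 - 2*k - 2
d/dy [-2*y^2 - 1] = -4*y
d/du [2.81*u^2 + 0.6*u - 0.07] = 5.62*u + 0.6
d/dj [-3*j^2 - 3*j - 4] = -6*j - 3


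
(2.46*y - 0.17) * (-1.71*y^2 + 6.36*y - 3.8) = -4.2066*y^3 + 15.9363*y^2 - 10.4292*y + 0.646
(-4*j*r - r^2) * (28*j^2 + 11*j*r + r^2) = -112*j^3*r - 72*j^2*r^2 - 15*j*r^3 - r^4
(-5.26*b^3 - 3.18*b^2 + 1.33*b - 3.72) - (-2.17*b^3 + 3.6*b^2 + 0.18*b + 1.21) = -3.09*b^3 - 6.78*b^2 + 1.15*b - 4.93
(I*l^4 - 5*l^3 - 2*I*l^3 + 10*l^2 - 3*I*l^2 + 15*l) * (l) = I*l^5 - 5*l^4 - 2*I*l^4 + 10*l^3 - 3*I*l^3 + 15*l^2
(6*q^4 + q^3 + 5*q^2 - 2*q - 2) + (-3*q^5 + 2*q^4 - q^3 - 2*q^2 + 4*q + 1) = -3*q^5 + 8*q^4 + 3*q^2 + 2*q - 1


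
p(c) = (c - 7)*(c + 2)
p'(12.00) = 19.00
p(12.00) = 70.00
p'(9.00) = 13.00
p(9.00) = 22.00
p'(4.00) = 3.00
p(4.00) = -18.00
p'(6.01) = 7.02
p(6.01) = -7.93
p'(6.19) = 7.38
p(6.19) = -6.63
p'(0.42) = -4.16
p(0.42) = -15.92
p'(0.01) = -4.98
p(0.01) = -14.05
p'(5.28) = 5.56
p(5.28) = -12.52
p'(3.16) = 1.32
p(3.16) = -19.81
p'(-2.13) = -9.26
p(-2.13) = 1.19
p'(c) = 2*c - 5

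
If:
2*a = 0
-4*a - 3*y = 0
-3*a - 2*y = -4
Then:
No Solution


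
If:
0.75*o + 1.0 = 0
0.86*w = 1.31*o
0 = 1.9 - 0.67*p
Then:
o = -1.33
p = 2.84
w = -2.03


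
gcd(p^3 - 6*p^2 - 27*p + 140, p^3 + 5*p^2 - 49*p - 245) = p^2 - 2*p - 35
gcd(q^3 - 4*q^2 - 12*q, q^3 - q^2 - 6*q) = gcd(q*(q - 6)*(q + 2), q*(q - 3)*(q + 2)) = q^2 + 2*q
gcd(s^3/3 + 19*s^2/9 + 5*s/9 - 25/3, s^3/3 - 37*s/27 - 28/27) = 1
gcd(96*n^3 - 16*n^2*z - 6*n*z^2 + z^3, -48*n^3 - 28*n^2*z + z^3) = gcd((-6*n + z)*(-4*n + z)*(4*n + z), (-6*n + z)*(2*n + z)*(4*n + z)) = -24*n^2 - 2*n*z + z^2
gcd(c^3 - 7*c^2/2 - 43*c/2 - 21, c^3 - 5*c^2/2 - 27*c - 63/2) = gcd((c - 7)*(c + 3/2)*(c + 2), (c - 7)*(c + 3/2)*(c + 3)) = c^2 - 11*c/2 - 21/2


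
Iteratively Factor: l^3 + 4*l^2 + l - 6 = (l + 3)*(l^2 + l - 2) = (l + 2)*(l + 3)*(l - 1)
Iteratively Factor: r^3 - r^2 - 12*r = (r - 4)*(r^2 + 3*r) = (r - 4)*(r + 3)*(r)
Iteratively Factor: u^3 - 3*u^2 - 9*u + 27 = (u - 3)*(u^2 - 9) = (u - 3)^2*(u + 3)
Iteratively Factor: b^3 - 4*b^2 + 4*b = (b)*(b^2 - 4*b + 4) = b*(b - 2)*(b - 2)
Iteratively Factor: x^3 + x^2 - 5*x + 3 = (x - 1)*(x^2 + 2*x - 3) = (x - 1)*(x + 3)*(x - 1)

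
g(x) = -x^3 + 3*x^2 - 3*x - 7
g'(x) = -3*x^2 + 6*x - 3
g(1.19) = -8.01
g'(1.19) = -0.11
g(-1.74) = 12.57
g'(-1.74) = -22.52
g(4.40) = -47.30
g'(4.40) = -34.68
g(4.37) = -46.27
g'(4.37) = -34.07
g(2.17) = -9.60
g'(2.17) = -4.11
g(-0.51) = -4.56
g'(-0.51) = -6.84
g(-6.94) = 492.57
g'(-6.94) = -189.13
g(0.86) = -8.00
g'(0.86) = -0.06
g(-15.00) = 4088.00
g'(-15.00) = -768.00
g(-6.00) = 335.00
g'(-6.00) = -147.00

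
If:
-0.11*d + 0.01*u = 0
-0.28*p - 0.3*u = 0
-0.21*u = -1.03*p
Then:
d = 0.00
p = 0.00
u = 0.00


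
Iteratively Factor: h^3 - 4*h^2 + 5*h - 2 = (h - 1)*(h^2 - 3*h + 2) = (h - 1)^2*(h - 2)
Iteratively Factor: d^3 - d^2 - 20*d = (d - 5)*(d^2 + 4*d) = (d - 5)*(d + 4)*(d)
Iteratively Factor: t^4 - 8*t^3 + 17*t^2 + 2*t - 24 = (t - 2)*(t^3 - 6*t^2 + 5*t + 12) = (t - 4)*(t - 2)*(t^2 - 2*t - 3) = (t - 4)*(t - 3)*(t - 2)*(t + 1)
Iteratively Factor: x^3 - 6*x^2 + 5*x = (x)*(x^2 - 6*x + 5) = x*(x - 5)*(x - 1)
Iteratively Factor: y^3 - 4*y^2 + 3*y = (y)*(y^2 - 4*y + 3) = y*(y - 1)*(y - 3)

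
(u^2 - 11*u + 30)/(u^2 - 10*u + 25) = (u - 6)/(u - 5)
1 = 1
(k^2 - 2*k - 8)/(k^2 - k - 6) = (k - 4)/(k - 3)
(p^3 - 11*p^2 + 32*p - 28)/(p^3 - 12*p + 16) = (p - 7)/(p + 4)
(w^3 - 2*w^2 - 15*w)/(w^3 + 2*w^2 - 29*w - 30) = w*(w + 3)/(w^2 + 7*w + 6)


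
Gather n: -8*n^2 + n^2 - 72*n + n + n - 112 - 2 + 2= -7*n^2 - 70*n - 112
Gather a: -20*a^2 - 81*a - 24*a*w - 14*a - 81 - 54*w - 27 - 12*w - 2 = -20*a^2 + a*(-24*w - 95) - 66*w - 110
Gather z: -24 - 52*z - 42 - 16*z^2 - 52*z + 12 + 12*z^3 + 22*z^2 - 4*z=12*z^3 + 6*z^2 - 108*z - 54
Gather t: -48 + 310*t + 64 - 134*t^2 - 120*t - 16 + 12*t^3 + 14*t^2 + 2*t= 12*t^3 - 120*t^2 + 192*t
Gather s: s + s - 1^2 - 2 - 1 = 2*s - 4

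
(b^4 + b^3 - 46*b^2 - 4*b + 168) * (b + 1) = b^5 + 2*b^4 - 45*b^3 - 50*b^2 + 164*b + 168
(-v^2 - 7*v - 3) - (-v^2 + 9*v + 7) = -16*v - 10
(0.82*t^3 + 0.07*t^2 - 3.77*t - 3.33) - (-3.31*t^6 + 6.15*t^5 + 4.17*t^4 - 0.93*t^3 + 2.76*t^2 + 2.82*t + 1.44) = 3.31*t^6 - 6.15*t^5 - 4.17*t^4 + 1.75*t^3 - 2.69*t^2 - 6.59*t - 4.77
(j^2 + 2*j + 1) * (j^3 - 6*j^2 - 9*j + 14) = j^5 - 4*j^4 - 20*j^3 - 10*j^2 + 19*j + 14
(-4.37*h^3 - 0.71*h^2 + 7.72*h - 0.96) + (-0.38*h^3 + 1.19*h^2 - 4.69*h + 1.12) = -4.75*h^3 + 0.48*h^2 + 3.03*h + 0.16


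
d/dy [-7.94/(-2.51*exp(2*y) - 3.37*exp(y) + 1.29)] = (-39.8588*exp(y) - 26.7578)*exp(y)/(2.51*exp(2*y) + 3.37*exp(y) - 1.29)^2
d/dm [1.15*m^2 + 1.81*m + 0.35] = 2.3*m + 1.81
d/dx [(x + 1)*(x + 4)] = 2*x + 5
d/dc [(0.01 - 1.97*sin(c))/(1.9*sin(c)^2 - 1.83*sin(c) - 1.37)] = (3.743*sin(c)^2 - 0.0379999999999998*sin(c) + 2.7172)*cos(c)/(3.61*sin(c)^4 - 6.954*sin(c)^3 - 1.8571*sin(c)^2 + 5.0142*sin(c) + 1.8769)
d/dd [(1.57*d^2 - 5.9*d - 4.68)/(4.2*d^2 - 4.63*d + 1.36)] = (17.5109*d^2 + 43.5824*d - 29.6924)/(17.64*d^4 - 38.892*d^3 + 32.8609*d^2 - 12.5936*d + 1.8496)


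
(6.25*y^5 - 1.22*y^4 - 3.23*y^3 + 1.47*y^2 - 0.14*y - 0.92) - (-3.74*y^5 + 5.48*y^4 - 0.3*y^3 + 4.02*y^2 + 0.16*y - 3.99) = 9.99*y^5 - 6.7*y^4 - 2.93*y^3 - 2.55*y^2 - 0.3*y + 3.07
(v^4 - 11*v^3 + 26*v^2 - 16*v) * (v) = v^5 - 11*v^4 + 26*v^3 - 16*v^2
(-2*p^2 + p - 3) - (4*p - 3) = -2*p^2 - 3*p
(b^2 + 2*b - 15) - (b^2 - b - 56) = 3*b + 41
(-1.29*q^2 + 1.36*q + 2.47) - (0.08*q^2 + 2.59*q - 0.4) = -1.37*q^2 - 1.23*q + 2.87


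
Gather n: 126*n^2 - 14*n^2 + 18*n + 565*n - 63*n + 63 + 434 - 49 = 112*n^2 + 520*n + 448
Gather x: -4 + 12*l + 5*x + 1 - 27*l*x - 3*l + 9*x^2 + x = 9*l + 9*x^2 + x*(6 - 27*l) - 3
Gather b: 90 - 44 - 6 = 40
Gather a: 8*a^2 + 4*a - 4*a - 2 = 8*a^2 - 2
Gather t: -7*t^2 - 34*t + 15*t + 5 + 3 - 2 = -7*t^2 - 19*t + 6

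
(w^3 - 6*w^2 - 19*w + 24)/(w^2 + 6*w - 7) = (w^2 - 5*w - 24)/(w + 7)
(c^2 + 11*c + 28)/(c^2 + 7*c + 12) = (c + 7)/(c + 3)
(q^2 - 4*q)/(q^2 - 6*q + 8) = q/(q - 2)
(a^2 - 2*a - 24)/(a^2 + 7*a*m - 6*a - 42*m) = (a + 4)/(a + 7*m)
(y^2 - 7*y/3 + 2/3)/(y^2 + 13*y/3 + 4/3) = (3*y^2 - 7*y + 2)/(3*y^2 + 13*y + 4)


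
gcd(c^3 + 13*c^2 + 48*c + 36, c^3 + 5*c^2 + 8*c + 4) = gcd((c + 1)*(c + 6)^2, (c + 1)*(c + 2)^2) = c + 1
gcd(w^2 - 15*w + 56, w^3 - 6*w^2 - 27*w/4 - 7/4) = w - 7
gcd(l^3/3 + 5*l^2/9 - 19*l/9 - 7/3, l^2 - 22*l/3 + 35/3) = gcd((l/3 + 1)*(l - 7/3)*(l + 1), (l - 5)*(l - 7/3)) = l - 7/3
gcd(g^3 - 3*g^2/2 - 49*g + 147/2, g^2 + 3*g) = 1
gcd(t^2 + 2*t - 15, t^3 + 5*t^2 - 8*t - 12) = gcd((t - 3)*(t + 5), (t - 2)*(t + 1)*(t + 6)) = 1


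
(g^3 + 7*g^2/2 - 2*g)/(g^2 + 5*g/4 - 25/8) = 4*g*(2*g^2 + 7*g - 4)/(8*g^2 + 10*g - 25)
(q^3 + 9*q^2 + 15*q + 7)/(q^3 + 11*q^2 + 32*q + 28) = (q^2 + 2*q + 1)/(q^2 + 4*q + 4)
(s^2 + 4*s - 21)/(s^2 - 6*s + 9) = (s + 7)/(s - 3)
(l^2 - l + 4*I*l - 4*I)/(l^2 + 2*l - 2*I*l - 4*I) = (l^2 + l*(-1 + 4*I) - 4*I)/(l^2 + 2*l*(1 - I) - 4*I)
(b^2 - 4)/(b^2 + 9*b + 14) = (b - 2)/(b + 7)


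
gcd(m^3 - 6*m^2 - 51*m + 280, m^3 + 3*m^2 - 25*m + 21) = m + 7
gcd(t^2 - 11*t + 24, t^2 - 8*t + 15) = t - 3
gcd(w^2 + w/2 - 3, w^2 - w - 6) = w + 2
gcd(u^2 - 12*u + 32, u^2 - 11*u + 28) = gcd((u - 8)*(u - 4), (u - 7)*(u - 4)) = u - 4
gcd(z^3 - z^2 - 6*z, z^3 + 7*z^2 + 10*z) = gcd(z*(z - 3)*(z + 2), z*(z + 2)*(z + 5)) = z^2 + 2*z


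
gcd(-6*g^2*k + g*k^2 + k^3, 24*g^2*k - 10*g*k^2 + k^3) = k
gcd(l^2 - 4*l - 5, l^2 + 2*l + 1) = l + 1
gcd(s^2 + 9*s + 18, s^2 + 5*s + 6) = s + 3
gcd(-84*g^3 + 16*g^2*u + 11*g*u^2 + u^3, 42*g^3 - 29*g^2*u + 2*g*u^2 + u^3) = -14*g^2 + 5*g*u + u^2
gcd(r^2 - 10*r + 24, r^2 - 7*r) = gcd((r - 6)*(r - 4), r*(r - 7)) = 1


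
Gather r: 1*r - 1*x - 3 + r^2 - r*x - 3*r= r^2 + r*(-x - 2) - x - 3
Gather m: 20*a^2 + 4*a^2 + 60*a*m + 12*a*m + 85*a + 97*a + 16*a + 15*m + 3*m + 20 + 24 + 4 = 24*a^2 + 198*a + m*(72*a + 18) + 48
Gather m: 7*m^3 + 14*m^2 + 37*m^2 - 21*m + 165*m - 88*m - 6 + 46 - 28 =7*m^3 + 51*m^2 + 56*m + 12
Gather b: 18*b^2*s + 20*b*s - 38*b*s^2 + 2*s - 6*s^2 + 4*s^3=18*b^2*s + b*(-38*s^2 + 20*s) + 4*s^3 - 6*s^2 + 2*s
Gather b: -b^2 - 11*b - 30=-b^2 - 11*b - 30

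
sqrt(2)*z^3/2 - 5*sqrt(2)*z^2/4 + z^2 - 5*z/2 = z*(z - 5/2)*(sqrt(2)*z/2 + 1)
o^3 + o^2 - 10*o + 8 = (o - 2)*(o - 1)*(o + 4)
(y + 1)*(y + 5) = y^2 + 6*y + 5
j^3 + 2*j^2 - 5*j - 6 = (j - 2)*(j + 1)*(j + 3)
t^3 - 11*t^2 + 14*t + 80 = (t - 8)*(t - 5)*(t + 2)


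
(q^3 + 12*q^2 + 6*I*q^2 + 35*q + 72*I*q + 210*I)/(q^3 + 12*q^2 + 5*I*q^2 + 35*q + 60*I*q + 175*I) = (q + 6*I)/(q + 5*I)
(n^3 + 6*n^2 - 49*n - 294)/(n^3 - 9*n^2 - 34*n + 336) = (n + 7)/(n - 8)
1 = 1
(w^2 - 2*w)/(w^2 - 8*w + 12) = w/(w - 6)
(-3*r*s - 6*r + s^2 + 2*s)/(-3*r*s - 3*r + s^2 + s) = (s + 2)/(s + 1)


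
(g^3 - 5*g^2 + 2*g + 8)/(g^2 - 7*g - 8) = (g^2 - 6*g + 8)/(g - 8)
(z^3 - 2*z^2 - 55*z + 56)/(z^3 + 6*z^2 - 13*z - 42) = (z^2 - 9*z + 8)/(z^2 - z - 6)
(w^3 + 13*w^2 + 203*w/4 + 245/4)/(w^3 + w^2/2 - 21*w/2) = (2*w^2 + 19*w + 35)/(2*w*(w - 3))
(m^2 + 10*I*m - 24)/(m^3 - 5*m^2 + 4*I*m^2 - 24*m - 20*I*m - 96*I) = (m + 6*I)/(m^2 - 5*m - 24)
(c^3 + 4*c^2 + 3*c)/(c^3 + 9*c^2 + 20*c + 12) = c*(c + 3)/(c^2 + 8*c + 12)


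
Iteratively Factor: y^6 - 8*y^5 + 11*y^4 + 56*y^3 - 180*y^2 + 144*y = (y - 2)*(y^5 - 6*y^4 - y^3 + 54*y^2 - 72*y) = (y - 2)*(y + 3)*(y^4 - 9*y^3 + 26*y^2 - 24*y) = (y - 2)^2*(y + 3)*(y^3 - 7*y^2 + 12*y) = y*(y - 2)^2*(y + 3)*(y^2 - 7*y + 12) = y*(y - 3)*(y - 2)^2*(y + 3)*(y - 4)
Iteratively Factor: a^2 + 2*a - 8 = (a - 2)*(a + 4)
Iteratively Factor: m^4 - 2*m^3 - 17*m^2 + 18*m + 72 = (m + 2)*(m^3 - 4*m^2 - 9*m + 36) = (m - 4)*(m + 2)*(m^2 - 9) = (m - 4)*(m - 3)*(m + 2)*(m + 3)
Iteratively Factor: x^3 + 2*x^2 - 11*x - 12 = (x - 3)*(x^2 + 5*x + 4) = (x - 3)*(x + 4)*(x + 1)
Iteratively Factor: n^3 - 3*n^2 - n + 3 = (n + 1)*(n^2 - 4*n + 3) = (n - 1)*(n + 1)*(n - 3)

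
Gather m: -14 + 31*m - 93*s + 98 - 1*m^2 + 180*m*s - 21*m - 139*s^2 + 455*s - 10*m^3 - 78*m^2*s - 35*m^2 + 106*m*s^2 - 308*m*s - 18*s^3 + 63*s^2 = -10*m^3 + m^2*(-78*s - 36) + m*(106*s^2 - 128*s + 10) - 18*s^3 - 76*s^2 + 362*s + 84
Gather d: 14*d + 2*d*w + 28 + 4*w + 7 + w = d*(2*w + 14) + 5*w + 35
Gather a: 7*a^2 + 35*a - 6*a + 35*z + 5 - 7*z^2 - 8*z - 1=7*a^2 + 29*a - 7*z^2 + 27*z + 4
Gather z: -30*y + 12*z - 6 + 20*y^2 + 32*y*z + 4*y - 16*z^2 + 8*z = 20*y^2 - 26*y - 16*z^2 + z*(32*y + 20) - 6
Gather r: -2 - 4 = -6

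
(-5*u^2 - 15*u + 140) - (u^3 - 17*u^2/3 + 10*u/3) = -u^3 + 2*u^2/3 - 55*u/3 + 140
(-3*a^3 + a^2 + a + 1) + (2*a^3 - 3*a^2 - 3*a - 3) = -a^3 - 2*a^2 - 2*a - 2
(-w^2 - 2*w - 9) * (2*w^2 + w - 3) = -2*w^4 - 5*w^3 - 17*w^2 - 3*w + 27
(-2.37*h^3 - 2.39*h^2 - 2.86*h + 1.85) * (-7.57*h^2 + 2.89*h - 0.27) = 17.9409*h^5 + 11.243*h^4 + 15.383*h^3 - 21.6246*h^2 + 6.1187*h - 0.4995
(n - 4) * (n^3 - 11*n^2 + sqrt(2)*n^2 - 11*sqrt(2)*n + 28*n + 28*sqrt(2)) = n^4 - 15*n^3 + sqrt(2)*n^3 - 15*sqrt(2)*n^2 + 72*n^2 - 112*n + 72*sqrt(2)*n - 112*sqrt(2)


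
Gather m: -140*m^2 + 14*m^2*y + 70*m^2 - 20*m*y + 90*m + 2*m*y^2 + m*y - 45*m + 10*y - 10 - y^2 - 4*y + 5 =m^2*(14*y - 70) + m*(2*y^2 - 19*y + 45) - y^2 + 6*y - 5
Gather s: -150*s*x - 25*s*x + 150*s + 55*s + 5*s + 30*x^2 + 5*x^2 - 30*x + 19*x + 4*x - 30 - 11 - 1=s*(210 - 175*x) + 35*x^2 - 7*x - 42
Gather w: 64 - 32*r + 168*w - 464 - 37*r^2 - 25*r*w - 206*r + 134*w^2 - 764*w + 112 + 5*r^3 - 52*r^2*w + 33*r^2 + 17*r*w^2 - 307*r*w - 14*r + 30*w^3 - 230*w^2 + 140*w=5*r^3 - 4*r^2 - 252*r + 30*w^3 + w^2*(17*r - 96) + w*(-52*r^2 - 332*r - 456) - 288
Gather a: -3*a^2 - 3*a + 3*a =-3*a^2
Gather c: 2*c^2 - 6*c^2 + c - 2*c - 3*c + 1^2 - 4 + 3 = -4*c^2 - 4*c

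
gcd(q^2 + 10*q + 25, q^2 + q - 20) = q + 5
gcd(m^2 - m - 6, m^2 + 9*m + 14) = m + 2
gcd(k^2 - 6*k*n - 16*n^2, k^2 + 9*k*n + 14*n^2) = k + 2*n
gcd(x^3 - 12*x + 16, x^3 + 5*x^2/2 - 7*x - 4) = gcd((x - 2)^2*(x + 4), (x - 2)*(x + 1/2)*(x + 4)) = x^2 + 2*x - 8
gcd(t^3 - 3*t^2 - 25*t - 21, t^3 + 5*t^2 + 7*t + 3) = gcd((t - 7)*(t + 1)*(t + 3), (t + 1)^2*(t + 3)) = t^2 + 4*t + 3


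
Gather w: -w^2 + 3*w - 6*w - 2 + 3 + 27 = -w^2 - 3*w + 28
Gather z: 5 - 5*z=5 - 5*z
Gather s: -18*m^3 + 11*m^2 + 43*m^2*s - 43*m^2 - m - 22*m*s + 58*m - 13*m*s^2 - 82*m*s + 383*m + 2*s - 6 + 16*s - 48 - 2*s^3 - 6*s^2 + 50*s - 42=-18*m^3 - 32*m^2 + 440*m - 2*s^3 + s^2*(-13*m - 6) + s*(43*m^2 - 104*m + 68) - 96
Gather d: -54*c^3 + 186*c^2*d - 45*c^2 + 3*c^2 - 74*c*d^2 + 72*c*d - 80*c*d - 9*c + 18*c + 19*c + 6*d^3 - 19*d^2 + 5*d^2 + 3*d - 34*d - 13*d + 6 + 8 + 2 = -54*c^3 - 42*c^2 + 28*c + 6*d^3 + d^2*(-74*c - 14) + d*(186*c^2 - 8*c - 44) + 16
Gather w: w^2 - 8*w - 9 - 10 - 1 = w^2 - 8*w - 20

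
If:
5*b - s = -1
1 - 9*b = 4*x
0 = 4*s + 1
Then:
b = -1/4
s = -1/4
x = 13/16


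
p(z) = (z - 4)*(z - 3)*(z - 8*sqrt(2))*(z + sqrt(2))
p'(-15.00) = -26872.85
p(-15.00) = 122262.41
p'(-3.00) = -962.86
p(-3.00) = 953.34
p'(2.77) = 50.96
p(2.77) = -10.11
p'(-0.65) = -114.20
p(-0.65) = -155.18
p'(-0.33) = -55.55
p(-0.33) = -182.03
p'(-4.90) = -2334.57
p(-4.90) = 3973.75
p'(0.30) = 27.93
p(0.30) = -188.61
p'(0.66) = 58.46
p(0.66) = -172.71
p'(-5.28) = -2698.51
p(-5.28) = 4929.01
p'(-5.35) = -2769.10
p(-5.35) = 5120.37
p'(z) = (z - 4)*(z - 3)*(z - 8*sqrt(2)) + (z - 4)*(z - 3)*(z + sqrt(2)) + (z - 4)*(z - 8*sqrt(2))*(z + sqrt(2)) + (z - 3)*(z - 8*sqrt(2))*(z + sqrt(2)) = 4*z^3 - 21*sqrt(2)*z^2 - 21*z^2 - 8*z + 98*sqrt(2)*z - 84*sqrt(2) + 112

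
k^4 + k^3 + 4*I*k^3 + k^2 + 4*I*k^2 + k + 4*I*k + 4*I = (k + 1)*(k - I)*(k + I)*(k + 4*I)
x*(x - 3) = x^2 - 3*x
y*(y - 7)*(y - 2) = y^3 - 9*y^2 + 14*y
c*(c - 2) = c^2 - 2*c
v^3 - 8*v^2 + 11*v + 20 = (v - 5)*(v - 4)*(v + 1)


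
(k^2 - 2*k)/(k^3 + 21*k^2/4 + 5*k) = 4*(k - 2)/(4*k^2 + 21*k + 20)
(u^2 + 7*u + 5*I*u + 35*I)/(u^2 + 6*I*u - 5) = (u + 7)/(u + I)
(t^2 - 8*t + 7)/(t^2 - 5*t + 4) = (t - 7)/(t - 4)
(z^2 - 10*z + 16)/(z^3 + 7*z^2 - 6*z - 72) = (z^2 - 10*z + 16)/(z^3 + 7*z^2 - 6*z - 72)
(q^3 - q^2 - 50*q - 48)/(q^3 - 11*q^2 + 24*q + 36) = (q^2 - 2*q - 48)/(q^2 - 12*q + 36)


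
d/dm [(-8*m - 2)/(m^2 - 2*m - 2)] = 4*(2*m^2 + m + 3)/(m^4 - 4*m^3 + 8*m + 4)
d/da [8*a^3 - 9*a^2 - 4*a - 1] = 24*a^2 - 18*a - 4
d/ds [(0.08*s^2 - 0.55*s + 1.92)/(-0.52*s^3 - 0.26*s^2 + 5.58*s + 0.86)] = (0.0416*s^4 - 0.572*s^3 + 3.2986*s^2 + 1.136*s - 11.1866)/(0.2704*s^6 + 0.2704*s^5 - 5.7356*s^4 - 3.796*s^3 + 30.6892*s^2 + 9.5976*s + 0.7396)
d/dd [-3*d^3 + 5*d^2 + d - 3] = -9*d^2 + 10*d + 1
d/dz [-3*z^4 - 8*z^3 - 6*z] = -12*z^3 - 24*z^2 - 6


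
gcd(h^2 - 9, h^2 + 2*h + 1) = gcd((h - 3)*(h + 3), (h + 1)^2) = 1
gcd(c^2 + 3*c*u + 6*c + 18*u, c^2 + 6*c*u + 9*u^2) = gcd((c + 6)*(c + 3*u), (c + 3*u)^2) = c + 3*u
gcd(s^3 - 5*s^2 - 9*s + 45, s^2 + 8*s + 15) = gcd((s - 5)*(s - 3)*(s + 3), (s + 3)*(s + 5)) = s + 3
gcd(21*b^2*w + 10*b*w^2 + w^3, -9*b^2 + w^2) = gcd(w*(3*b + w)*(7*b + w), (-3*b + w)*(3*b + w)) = 3*b + w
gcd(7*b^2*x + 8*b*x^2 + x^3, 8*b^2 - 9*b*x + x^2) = 1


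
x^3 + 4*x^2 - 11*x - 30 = (x - 3)*(x + 2)*(x + 5)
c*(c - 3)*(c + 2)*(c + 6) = c^4 + 5*c^3 - 12*c^2 - 36*c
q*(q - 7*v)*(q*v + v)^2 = q^4*v^2 - 7*q^3*v^3 + 2*q^3*v^2 - 14*q^2*v^3 + q^2*v^2 - 7*q*v^3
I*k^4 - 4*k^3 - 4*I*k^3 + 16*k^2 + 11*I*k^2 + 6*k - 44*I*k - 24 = (k - 4)*(k - I)*(k + 6*I)*(I*k + 1)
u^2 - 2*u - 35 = (u - 7)*(u + 5)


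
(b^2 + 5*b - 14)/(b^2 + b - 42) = (b - 2)/(b - 6)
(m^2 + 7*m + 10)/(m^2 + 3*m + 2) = (m + 5)/(m + 1)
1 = 1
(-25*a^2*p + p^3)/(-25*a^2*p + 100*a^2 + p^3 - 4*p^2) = p/(p - 4)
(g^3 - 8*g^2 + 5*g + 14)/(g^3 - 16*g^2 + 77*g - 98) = (g + 1)/(g - 7)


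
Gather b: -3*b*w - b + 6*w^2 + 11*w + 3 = b*(-3*w - 1) + 6*w^2 + 11*w + 3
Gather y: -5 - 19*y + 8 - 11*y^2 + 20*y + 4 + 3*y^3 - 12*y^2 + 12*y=3*y^3 - 23*y^2 + 13*y + 7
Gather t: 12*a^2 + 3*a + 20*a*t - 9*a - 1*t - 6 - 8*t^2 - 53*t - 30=12*a^2 - 6*a - 8*t^2 + t*(20*a - 54) - 36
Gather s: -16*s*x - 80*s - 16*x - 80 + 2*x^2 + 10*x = s*(-16*x - 80) + 2*x^2 - 6*x - 80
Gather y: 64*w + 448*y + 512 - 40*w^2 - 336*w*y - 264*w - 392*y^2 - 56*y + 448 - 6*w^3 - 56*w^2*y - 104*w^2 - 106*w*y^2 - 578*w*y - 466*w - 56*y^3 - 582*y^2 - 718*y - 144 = -6*w^3 - 144*w^2 - 666*w - 56*y^3 + y^2*(-106*w - 974) + y*(-56*w^2 - 914*w - 326) + 816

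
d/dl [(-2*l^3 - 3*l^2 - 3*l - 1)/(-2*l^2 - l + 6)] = (4*l^4 + 4*l^3 - 39*l^2 - 40*l - 19)/(4*l^4 + 4*l^3 - 23*l^2 - 12*l + 36)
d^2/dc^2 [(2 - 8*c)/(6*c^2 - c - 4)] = 4*((4*c - 1)*(12*c - 1)^2 + 2*(36*c - 5)*(-6*c^2 + c + 4))/(-6*c^2 + c + 4)^3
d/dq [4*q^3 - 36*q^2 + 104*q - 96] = 12*q^2 - 72*q + 104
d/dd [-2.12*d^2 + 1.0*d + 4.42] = 1.0 - 4.24*d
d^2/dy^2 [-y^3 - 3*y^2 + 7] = -6*y - 6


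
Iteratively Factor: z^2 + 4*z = (z + 4)*(z)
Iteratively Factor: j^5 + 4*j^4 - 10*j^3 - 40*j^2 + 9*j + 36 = (j - 1)*(j^4 + 5*j^3 - 5*j^2 - 45*j - 36) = (j - 1)*(j + 1)*(j^3 + 4*j^2 - 9*j - 36) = (j - 1)*(j + 1)*(j + 3)*(j^2 + j - 12) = (j - 3)*(j - 1)*(j + 1)*(j + 3)*(j + 4)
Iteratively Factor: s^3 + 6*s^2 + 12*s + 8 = (s + 2)*(s^2 + 4*s + 4) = (s + 2)^2*(s + 2)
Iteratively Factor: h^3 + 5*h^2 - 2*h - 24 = (h - 2)*(h^2 + 7*h + 12) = (h - 2)*(h + 3)*(h + 4)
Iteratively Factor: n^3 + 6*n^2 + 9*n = (n)*(n^2 + 6*n + 9) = n*(n + 3)*(n + 3)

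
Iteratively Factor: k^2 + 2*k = (k + 2)*(k)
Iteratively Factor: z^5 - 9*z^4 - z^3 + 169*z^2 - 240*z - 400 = (z - 5)*(z^4 - 4*z^3 - 21*z^2 + 64*z + 80) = (z - 5)*(z + 1)*(z^3 - 5*z^2 - 16*z + 80) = (z - 5)^2*(z + 1)*(z^2 - 16) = (z - 5)^2*(z + 1)*(z + 4)*(z - 4)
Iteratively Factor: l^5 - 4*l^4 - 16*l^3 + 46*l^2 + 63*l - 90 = (l - 5)*(l^4 + l^3 - 11*l^2 - 9*l + 18) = (l - 5)*(l + 3)*(l^3 - 2*l^2 - 5*l + 6) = (l - 5)*(l - 1)*(l + 3)*(l^2 - l - 6) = (l - 5)*(l - 3)*(l - 1)*(l + 3)*(l + 2)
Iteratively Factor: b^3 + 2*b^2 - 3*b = (b)*(b^2 + 2*b - 3) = b*(b + 3)*(b - 1)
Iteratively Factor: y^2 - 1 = (y + 1)*(y - 1)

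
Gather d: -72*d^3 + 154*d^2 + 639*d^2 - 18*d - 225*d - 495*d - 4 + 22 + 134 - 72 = -72*d^3 + 793*d^2 - 738*d + 80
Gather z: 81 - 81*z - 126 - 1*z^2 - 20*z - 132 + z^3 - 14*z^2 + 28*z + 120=z^3 - 15*z^2 - 73*z - 57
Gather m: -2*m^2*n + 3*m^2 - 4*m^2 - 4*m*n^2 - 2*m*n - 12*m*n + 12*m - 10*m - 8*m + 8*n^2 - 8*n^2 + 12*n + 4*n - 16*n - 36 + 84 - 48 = m^2*(-2*n - 1) + m*(-4*n^2 - 14*n - 6)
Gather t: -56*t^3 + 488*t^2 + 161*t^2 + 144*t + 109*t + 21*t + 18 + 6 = -56*t^3 + 649*t^2 + 274*t + 24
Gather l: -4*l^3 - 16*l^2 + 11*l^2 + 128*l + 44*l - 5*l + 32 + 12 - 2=-4*l^3 - 5*l^2 + 167*l + 42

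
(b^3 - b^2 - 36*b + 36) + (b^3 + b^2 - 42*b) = 2*b^3 - 78*b + 36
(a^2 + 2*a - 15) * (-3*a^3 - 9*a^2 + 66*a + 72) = -3*a^5 - 15*a^4 + 93*a^3 + 339*a^2 - 846*a - 1080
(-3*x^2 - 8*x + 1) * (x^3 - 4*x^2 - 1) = -3*x^5 + 4*x^4 + 33*x^3 - x^2 + 8*x - 1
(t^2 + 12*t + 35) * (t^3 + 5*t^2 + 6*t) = t^5 + 17*t^4 + 101*t^3 + 247*t^2 + 210*t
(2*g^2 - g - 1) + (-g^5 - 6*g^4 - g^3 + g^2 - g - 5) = -g^5 - 6*g^4 - g^3 + 3*g^2 - 2*g - 6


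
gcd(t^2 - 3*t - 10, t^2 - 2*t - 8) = t + 2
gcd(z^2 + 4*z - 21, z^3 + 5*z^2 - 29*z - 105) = z + 7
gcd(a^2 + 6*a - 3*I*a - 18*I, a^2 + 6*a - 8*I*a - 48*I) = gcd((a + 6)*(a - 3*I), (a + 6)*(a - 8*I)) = a + 6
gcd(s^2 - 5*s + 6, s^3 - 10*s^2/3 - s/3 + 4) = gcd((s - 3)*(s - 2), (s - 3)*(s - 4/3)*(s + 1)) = s - 3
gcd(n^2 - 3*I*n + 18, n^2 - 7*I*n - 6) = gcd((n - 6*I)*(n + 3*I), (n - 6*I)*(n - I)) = n - 6*I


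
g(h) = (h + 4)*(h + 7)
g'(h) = 2*h + 11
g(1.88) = 52.21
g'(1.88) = 14.76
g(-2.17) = 8.84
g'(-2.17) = 6.66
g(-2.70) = 5.59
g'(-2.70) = 5.60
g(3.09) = 71.54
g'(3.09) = 17.18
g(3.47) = 78.21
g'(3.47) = 17.94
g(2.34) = 59.22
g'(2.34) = 15.68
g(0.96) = 39.48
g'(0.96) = 12.92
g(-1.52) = 13.59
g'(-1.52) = 7.96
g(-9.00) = 10.00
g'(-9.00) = -7.00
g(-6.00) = -2.00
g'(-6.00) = -1.00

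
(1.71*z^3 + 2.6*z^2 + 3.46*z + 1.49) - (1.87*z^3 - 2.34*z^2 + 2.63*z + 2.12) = -0.16*z^3 + 4.94*z^2 + 0.83*z - 0.63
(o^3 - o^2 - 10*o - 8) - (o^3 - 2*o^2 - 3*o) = o^2 - 7*o - 8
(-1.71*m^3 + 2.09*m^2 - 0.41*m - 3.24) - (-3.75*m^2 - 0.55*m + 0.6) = -1.71*m^3 + 5.84*m^2 + 0.14*m - 3.84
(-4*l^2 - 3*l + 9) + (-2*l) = -4*l^2 - 5*l + 9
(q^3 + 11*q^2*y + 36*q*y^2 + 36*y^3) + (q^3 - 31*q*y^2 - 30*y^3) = 2*q^3 + 11*q^2*y + 5*q*y^2 + 6*y^3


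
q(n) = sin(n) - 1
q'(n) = cos(n)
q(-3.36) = -0.78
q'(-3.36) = -0.98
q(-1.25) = -1.95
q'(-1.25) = 0.32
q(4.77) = -2.00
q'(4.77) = 0.06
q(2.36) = -0.30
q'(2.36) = -0.71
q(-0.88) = -1.77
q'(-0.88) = 0.64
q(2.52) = -0.42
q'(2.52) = -0.81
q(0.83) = -0.26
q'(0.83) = 0.67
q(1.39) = -0.02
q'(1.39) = 0.18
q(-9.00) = -1.41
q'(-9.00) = -0.91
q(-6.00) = -0.72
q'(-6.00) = 0.96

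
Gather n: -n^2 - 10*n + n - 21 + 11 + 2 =-n^2 - 9*n - 8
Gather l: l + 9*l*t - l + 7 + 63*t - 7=9*l*t + 63*t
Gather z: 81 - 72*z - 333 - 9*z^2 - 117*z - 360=-9*z^2 - 189*z - 612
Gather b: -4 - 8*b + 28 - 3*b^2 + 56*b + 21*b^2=18*b^2 + 48*b + 24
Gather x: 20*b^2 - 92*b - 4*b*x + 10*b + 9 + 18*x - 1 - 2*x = 20*b^2 - 82*b + x*(16 - 4*b) + 8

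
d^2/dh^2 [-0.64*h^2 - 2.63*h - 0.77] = -1.28000000000000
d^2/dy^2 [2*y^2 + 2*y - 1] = 4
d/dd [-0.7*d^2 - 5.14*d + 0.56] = -1.4*d - 5.14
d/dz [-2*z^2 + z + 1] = 1 - 4*z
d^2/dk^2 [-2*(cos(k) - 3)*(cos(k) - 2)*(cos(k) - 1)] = 47*cos(k)/2 - 24*cos(2*k) + 9*cos(3*k)/2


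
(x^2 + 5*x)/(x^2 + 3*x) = (x + 5)/(x + 3)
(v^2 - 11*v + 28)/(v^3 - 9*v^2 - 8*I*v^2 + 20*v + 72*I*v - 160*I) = (v - 7)/(v^2 - v*(5 + 8*I) + 40*I)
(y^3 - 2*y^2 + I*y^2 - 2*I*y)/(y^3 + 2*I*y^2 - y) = (y - 2)/(y + I)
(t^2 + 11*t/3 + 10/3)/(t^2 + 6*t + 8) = (t + 5/3)/(t + 4)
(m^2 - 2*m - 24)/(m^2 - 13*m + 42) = (m + 4)/(m - 7)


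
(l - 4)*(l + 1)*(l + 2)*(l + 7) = l^4 + 6*l^3 - 17*l^2 - 78*l - 56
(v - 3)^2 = v^2 - 6*v + 9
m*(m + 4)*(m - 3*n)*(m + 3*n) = m^4 + 4*m^3 - 9*m^2*n^2 - 36*m*n^2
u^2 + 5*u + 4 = (u + 1)*(u + 4)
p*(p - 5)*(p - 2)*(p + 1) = p^4 - 6*p^3 + 3*p^2 + 10*p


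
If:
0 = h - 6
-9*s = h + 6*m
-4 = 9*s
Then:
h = 6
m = -1/3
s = -4/9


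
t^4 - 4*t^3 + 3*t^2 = t^2*(t - 3)*(t - 1)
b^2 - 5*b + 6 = (b - 3)*(b - 2)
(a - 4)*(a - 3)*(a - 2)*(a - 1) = a^4 - 10*a^3 + 35*a^2 - 50*a + 24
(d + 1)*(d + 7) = d^2 + 8*d + 7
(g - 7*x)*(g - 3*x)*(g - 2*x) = g^3 - 12*g^2*x + 41*g*x^2 - 42*x^3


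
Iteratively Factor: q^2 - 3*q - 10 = (q - 5)*(q + 2)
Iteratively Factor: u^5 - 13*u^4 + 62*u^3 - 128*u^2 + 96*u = (u)*(u^4 - 13*u^3 + 62*u^2 - 128*u + 96) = u*(u - 4)*(u^3 - 9*u^2 + 26*u - 24) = u*(u - 4)^2*(u^2 - 5*u + 6) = u*(u - 4)^2*(u - 3)*(u - 2)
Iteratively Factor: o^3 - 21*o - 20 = (o - 5)*(o^2 + 5*o + 4) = (o - 5)*(o + 1)*(o + 4)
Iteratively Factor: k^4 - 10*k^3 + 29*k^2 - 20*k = (k - 1)*(k^3 - 9*k^2 + 20*k) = (k - 5)*(k - 1)*(k^2 - 4*k) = k*(k - 5)*(k - 1)*(k - 4)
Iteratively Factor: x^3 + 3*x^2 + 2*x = (x + 2)*(x^2 + x) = (x + 1)*(x + 2)*(x)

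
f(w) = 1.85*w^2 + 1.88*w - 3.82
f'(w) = 3.7*w + 1.88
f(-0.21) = -4.13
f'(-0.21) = 1.10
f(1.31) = 1.82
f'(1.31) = 6.73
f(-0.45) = -4.29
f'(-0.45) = 0.22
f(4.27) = 37.94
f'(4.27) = 17.68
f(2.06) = 7.90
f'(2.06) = 9.50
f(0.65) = -1.82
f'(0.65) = 4.28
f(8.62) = 149.85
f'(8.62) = 33.77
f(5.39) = 60.06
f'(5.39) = 21.82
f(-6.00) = 51.50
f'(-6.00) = -20.32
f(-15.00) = 384.23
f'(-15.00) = -53.62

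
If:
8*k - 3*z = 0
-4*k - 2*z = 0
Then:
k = 0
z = 0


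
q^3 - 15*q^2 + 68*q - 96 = (q - 8)*(q - 4)*(q - 3)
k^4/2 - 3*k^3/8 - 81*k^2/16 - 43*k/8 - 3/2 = (k/2 + 1)*(k - 4)*(k + 1/2)*(k + 3/4)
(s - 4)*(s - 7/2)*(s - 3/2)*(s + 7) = s^4 - 2*s^3 - 151*s^2/4 + 623*s/4 - 147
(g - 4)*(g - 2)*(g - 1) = g^3 - 7*g^2 + 14*g - 8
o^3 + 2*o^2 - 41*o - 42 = (o - 6)*(o + 1)*(o + 7)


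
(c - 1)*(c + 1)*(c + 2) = c^3 + 2*c^2 - c - 2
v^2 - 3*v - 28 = (v - 7)*(v + 4)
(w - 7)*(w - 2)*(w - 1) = w^3 - 10*w^2 + 23*w - 14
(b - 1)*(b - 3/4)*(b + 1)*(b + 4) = b^4 + 13*b^3/4 - 4*b^2 - 13*b/4 + 3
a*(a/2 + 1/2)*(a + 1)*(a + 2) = a^4/2 + 2*a^3 + 5*a^2/2 + a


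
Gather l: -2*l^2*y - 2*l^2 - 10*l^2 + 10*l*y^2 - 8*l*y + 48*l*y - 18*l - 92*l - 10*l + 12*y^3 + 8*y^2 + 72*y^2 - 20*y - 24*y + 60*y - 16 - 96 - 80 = l^2*(-2*y - 12) + l*(10*y^2 + 40*y - 120) + 12*y^3 + 80*y^2 + 16*y - 192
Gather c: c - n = c - n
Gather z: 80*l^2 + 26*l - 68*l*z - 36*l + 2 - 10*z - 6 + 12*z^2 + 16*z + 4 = 80*l^2 - 10*l + 12*z^2 + z*(6 - 68*l)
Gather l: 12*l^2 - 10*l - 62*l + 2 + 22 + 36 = 12*l^2 - 72*l + 60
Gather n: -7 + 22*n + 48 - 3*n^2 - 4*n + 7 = -3*n^2 + 18*n + 48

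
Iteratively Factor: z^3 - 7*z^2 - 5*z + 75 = (z - 5)*(z^2 - 2*z - 15) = (z - 5)^2*(z + 3)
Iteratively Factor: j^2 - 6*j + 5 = (j - 5)*(j - 1)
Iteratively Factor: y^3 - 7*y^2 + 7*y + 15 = (y + 1)*(y^2 - 8*y + 15) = (y - 5)*(y + 1)*(y - 3)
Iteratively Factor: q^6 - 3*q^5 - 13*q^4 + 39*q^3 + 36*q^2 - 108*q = (q - 3)*(q^5 - 13*q^3 + 36*q) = (q - 3)^2*(q^4 + 3*q^3 - 4*q^2 - 12*q) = (q - 3)^2*(q - 2)*(q^3 + 5*q^2 + 6*q) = (q - 3)^2*(q - 2)*(q + 2)*(q^2 + 3*q) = (q - 3)^2*(q - 2)*(q + 2)*(q + 3)*(q)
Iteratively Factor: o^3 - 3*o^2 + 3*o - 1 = (o - 1)*(o^2 - 2*o + 1) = (o - 1)^2*(o - 1)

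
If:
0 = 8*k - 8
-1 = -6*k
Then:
No Solution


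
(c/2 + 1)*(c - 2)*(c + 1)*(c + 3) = c^4/2 + 2*c^3 - c^2/2 - 8*c - 6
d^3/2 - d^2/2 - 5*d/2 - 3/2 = (d/2 + 1/2)*(d - 3)*(d + 1)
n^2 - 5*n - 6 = (n - 6)*(n + 1)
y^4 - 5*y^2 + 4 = (y - 2)*(y - 1)*(y + 1)*(y + 2)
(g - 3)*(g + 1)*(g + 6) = g^3 + 4*g^2 - 15*g - 18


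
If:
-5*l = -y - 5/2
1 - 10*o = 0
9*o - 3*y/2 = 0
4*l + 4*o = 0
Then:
No Solution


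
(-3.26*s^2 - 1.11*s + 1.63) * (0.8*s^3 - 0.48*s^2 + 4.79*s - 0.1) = -2.608*s^5 + 0.6768*s^4 - 13.7786*s^3 - 5.7733*s^2 + 7.9187*s - 0.163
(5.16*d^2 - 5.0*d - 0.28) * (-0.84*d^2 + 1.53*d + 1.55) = -4.3344*d^4 + 12.0948*d^3 + 0.5832*d^2 - 8.1784*d - 0.434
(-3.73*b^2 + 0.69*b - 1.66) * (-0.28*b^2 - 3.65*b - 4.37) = 1.0444*b^4 + 13.4213*b^3 + 14.2464*b^2 + 3.0437*b + 7.2542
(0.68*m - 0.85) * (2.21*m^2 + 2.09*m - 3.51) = 1.5028*m^3 - 0.4573*m^2 - 4.1633*m + 2.9835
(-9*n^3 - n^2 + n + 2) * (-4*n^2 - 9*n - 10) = 36*n^5 + 85*n^4 + 95*n^3 - 7*n^2 - 28*n - 20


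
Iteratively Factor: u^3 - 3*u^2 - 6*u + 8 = (u - 1)*(u^2 - 2*u - 8) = (u - 4)*(u - 1)*(u + 2)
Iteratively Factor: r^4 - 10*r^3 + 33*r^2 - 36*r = (r - 3)*(r^3 - 7*r^2 + 12*r) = (r - 3)^2*(r^2 - 4*r) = (r - 4)*(r - 3)^2*(r)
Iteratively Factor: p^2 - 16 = (p - 4)*(p + 4)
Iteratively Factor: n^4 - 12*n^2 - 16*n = (n)*(n^3 - 12*n - 16) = n*(n + 2)*(n^2 - 2*n - 8) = n*(n + 2)^2*(n - 4)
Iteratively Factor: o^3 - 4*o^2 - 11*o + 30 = (o - 2)*(o^2 - 2*o - 15) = (o - 5)*(o - 2)*(o + 3)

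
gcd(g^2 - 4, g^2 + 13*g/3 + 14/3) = g + 2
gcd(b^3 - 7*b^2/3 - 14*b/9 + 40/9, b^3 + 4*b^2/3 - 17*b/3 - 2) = b - 2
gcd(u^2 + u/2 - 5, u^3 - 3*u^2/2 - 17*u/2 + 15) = u - 2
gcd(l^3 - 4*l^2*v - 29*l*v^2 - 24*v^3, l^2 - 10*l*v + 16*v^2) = -l + 8*v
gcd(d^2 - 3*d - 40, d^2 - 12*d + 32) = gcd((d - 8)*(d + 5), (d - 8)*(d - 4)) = d - 8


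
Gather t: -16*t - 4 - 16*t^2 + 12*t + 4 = -16*t^2 - 4*t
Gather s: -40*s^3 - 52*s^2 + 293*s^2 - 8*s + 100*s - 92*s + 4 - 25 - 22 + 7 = -40*s^3 + 241*s^2 - 36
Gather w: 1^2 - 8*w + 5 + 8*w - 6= 0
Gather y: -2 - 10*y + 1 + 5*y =-5*y - 1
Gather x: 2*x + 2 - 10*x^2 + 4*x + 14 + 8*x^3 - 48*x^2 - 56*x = 8*x^3 - 58*x^2 - 50*x + 16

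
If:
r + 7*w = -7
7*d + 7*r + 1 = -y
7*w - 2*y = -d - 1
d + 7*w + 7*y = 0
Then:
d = 191/63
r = -67/21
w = -80/147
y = 1/9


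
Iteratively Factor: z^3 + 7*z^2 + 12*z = (z)*(z^2 + 7*z + 12) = z*(z + 4)*(z + 3)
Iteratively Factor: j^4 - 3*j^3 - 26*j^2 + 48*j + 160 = (j + 4)*(j^3 - 7*j^2 + 2*j + 40) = (j - 5)*(j + 4)*(j^2 - 2*j - 8) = (j - 5)*(j + 2)*(j + 4)*(j - 4)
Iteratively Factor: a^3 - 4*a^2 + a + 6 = (a - 3)*(a^2 - a - 2) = (a - 3)*(a - 2)*(a + 1)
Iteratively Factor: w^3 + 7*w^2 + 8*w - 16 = (w - 1)*(w^2 + 8*w + 16) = (w - 1)*(w + 4)*(w + 4)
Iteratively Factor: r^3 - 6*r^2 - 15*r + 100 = (r - 5)*(r^2 - r - 20) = (r - 5)*(r + 4)*(r - 5)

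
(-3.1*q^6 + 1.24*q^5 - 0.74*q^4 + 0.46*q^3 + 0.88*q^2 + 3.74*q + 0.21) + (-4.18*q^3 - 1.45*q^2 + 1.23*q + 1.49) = -3.1*q^6 + 1.24*q^5 - 0.74*q^4 - 3.72*q^3 - 0.57*q^2 + 4.97*q + 1.7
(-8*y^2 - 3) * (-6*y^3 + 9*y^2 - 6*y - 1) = 48*y^5 - 72*y^4 + 66*y^3 - 19*y^2 + 18*y + 3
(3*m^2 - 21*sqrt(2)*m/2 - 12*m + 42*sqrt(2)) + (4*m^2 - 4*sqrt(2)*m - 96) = 7*m^2 - 29*sqrt(2)*m/2 - 12*m - 96 + 42*sqrt(2)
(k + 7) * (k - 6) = k^2 + k - 42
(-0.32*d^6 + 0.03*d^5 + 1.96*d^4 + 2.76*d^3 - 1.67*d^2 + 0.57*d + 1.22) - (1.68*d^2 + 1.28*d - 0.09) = -0.32*d^6 + 0.03*d^5 + 1.96*d^4 + 2.76*d^3 - 3.35*d^2 - 0.71*d + 1.31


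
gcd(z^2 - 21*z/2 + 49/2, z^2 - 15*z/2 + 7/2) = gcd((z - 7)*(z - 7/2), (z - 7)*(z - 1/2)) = z - 7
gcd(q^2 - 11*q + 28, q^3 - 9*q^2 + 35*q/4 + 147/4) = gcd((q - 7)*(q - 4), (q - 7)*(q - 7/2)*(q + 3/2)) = q - 7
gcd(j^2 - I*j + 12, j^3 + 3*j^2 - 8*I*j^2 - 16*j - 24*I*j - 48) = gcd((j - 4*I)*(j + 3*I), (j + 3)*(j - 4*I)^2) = j - 4*I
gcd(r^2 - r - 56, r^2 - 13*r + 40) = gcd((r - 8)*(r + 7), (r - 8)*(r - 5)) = r - 8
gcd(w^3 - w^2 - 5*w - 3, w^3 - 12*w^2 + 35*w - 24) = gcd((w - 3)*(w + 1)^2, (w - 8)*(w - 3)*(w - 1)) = w - 3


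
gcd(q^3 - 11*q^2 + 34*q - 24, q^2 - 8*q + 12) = q - 6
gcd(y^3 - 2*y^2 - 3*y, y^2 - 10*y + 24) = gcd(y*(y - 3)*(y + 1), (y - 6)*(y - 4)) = 1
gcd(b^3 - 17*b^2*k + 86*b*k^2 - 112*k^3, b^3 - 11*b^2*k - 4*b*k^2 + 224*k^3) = b^2 - 15*b*k + 56*k^2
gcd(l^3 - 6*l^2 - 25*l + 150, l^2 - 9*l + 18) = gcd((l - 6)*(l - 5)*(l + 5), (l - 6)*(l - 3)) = l - 6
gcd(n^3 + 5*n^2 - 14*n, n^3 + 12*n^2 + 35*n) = n^2 + 7*n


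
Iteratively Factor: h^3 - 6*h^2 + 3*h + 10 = (h - 2)*(h^2 - 4*h - 5) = (h - 2)*(h + 1)*(h - 5)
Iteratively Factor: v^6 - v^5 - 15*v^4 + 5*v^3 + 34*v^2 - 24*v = (v - 1)*(v^5 - 15*v^3 - 10*v^2 + 24*v) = (v - 1)^2*(v^4 + v^3 - 14*v^2 - 24*v) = (v - 4)*(v - 1)^2*(v^3 + 5*v^2 + 6*v) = (v - 4)*(v - 1)^2*(v + 2)*(v^2 + 3*v) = (v - 4)*(v - 1)^2*(v + 2)*(v + 3)*(v)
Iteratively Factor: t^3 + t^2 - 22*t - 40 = (t - 5)*(t^2 + 6*t + 8) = (t - 5)*(t + 4)*(t + 2)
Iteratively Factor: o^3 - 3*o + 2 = (o - 1)*(o^2 + o - 2) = (o - 1)^2*(o + 2)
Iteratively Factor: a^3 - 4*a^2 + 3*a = (a)*(a^2 - 4*a + 3) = a*(a - 1)*(a - 3)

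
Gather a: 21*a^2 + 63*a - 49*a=21*a^2 + 14*a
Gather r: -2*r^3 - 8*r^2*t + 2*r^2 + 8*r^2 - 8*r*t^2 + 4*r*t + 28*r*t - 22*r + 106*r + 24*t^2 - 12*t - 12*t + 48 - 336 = -2*r^3 + r^2*(10 - 8*t) + r*(-8*t^2 + 32*t + 84) + 24*t^2 - 24*t - 288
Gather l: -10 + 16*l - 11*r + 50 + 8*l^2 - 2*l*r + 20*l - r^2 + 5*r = 8*l^2 + l*(36 - 2*r) - r^2 - 6*r + 40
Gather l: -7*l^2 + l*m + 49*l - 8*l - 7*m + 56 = -7*l^2 + l*(m + 41) - 7*m + 56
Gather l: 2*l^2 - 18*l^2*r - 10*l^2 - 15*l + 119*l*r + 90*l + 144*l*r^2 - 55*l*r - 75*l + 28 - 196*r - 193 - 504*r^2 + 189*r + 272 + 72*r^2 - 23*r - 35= l^2*(-18*r - 8) + l*(144*r^2 + 64*r) - 432*r^2 - 30*r + 72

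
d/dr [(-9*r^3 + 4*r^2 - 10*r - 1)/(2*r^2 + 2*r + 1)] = (-18*r^4 - 36*r^3 + r^2 + 12*r - 8)/(4*r^4 + 8*r^3 + 8*r^2 + 4*r + 1)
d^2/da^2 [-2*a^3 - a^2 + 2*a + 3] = -12*a - 2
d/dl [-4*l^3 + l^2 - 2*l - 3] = -12*l^2 + 2*l - 2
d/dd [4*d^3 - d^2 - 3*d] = 12*d^2 - 2*d - 3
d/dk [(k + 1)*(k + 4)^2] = 3*(k + 2)*(k + 4)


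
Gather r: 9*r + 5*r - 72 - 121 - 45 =14*r - 238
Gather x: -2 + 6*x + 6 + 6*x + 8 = 12*x + 12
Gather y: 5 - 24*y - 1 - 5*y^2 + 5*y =-5*y^2 - 19*y + 4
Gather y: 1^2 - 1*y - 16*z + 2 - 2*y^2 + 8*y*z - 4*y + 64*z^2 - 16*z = -2*y^2 + y*(8*z - 5) + 64*z^2 - 32*z + 3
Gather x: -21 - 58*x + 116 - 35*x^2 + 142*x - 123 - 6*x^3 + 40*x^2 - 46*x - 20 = -6*x^3 + 5*x^2 + 38*x - 48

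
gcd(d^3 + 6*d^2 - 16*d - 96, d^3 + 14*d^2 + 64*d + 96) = d^2 + 10*d + 24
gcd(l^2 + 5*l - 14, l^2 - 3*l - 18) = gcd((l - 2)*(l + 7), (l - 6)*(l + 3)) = 1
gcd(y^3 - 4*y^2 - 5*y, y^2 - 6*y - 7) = y + 1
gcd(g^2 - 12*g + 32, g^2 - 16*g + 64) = g - 8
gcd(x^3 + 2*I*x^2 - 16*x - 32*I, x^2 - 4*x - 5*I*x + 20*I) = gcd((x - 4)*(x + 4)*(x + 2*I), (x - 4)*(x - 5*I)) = x - 4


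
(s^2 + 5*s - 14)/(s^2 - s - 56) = (s - 2)/(s - 8)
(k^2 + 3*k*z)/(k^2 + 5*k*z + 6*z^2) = k/(k + 2*z)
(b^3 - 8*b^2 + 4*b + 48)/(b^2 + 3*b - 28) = (b^2 - 4*b - 12)/(b + 7)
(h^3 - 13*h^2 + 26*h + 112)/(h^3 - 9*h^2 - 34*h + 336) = (h + 2)/(h + 6)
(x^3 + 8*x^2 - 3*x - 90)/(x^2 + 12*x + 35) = (x^2 + 3*x - 18)/(x + 7)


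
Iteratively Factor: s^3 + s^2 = (s + 1)*(s^2) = s*(s + 1)*(s)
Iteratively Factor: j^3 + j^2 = (j)*(j^2 + j) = j*(j + 1)*(j)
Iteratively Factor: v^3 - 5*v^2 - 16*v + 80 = (v + 4)*(v^2 - 9*v + 20) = (v - 5)*(v + 4)*(v - 4)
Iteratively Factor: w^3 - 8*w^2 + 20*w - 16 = (w - 2)*(w^2 - 6*w + 8) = (w - 2)^2*(w - 4)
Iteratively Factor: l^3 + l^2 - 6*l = (l)*(l^2 + l - 6) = l*(l - 2)*(l + 3)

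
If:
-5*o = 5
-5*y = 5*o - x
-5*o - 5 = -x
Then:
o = -1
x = 0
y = 1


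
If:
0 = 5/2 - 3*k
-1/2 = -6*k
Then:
No Solution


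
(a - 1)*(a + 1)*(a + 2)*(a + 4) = a^4 + 6*a^3 + 7*a^2 - 6*a - 8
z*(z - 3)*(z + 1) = z^3 - 2*z^2 - 3*z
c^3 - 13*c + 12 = (c - 3)*(c - 1)*(c + 4)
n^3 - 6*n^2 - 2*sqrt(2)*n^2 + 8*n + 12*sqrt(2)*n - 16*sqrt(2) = (n - 4)*(n - 2)*(n - 2*sqrt(2))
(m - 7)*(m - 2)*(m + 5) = m^3 - 4*m^2 - 31*m + 70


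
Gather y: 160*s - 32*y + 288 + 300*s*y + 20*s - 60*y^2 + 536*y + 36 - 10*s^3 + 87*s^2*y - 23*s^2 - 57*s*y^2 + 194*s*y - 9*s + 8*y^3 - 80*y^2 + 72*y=-10*s^3 - 23*s^2 + 171*s + 8*y^3 + y^2*(-57*s - 140) + y*(87*s^2 + 494*s + 576) + 324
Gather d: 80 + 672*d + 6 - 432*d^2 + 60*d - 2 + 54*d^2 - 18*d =-378*d^2 + 714*d + 84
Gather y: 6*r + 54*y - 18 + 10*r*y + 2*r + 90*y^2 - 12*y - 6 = 8*r + 90*y^2 + y*(10*r + 42) - 24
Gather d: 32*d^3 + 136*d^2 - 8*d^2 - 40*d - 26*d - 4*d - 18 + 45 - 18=32*d^3 + 128*d^2 - 70*d + 9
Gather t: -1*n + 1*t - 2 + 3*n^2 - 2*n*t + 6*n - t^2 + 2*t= 3*n^2 + 5*n - t^2 + t*(3 - 2*n) - 2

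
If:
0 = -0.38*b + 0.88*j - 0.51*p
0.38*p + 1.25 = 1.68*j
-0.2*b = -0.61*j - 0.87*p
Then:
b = 1.80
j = 0.72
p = -0.09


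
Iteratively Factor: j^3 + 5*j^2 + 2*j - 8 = (j + 4)*(j^2 + j - 2) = (j - 1)*(j + 4)*(j + 2)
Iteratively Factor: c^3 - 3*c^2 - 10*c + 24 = (c - 2)*(c^2 - c - 12) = (c - 4)*(c - 2)*(c + 3)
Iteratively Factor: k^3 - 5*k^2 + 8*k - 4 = (k - 1)*(k^2 - 4*k + 4) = (k - 2)*(k - 1)*(k - 2)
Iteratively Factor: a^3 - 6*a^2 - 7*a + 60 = (a - 5)*(a^2 - a - 12) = (a - 5)*(a - 4)*(a + 3)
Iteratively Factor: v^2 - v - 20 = (v + 4)*(v - 5)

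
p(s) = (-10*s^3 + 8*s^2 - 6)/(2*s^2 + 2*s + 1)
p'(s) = (-4*s - 2)*(-10*s^3 + 8*s^2 - 6)/(2*s^2 + 2*s + 1)^2 + (-30*s^2 + 16*s)/(2*s^2 + 2*s + 1)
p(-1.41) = 17.59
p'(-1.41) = -8.42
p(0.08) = -5.08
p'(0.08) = 10.97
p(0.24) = -3.56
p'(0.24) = 7.93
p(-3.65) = 28.84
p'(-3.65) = -4.65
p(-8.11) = 50.33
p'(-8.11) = -4.91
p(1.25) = -1.97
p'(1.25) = -1.98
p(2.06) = -4.37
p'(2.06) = -3.64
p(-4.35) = 32.13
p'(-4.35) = -4.73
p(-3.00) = 25.85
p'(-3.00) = -4.58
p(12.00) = -51.55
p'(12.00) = -4.95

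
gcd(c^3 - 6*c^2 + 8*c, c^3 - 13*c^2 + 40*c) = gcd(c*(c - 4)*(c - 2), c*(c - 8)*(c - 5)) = c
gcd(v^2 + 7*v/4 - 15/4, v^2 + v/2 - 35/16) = v - 5/4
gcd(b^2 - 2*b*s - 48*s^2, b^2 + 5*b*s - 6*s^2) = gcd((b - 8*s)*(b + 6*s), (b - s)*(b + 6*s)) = b + 6*s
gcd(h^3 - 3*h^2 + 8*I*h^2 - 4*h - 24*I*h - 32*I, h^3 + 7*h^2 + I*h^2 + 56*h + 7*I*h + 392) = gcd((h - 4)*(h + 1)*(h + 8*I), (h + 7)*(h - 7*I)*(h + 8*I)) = h + 8*I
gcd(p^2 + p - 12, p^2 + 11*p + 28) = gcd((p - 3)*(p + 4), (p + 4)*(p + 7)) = p + 4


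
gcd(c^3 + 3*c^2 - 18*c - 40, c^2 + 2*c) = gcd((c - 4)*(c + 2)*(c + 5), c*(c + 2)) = c + 2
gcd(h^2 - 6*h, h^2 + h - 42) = h - 6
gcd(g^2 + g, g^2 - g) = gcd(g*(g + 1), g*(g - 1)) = g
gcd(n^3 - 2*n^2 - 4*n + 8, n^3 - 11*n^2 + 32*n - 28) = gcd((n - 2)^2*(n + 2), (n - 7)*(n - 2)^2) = n^2 - 4*n + 4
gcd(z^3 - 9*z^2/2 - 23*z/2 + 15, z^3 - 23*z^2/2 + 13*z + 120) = z^2 - 7*z/2 - 15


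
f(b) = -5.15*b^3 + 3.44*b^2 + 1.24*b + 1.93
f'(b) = -15.45*b^2 + 6.88*b + 1.24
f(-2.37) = 86.87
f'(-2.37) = -101.85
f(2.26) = -37.14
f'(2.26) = -62.12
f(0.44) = 2.70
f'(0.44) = 1.28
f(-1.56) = 27.92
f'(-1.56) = -47.09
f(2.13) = -29.59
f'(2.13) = -54.20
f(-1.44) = 22.66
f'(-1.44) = -40.70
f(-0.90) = 7.35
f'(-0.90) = -17.47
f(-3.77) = 322.10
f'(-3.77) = -244.29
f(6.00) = -979.19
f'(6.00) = -513.68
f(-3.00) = 168.22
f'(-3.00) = -158.45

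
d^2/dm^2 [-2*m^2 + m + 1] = -4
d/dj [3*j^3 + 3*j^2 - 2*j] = 9*j^2 + 6*j - 2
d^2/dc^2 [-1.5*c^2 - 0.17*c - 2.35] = -3.00000000000000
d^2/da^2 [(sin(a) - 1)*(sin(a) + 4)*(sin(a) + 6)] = -9*sin(a)^3 - 36*sin(a)^2 - 8*sin(a) + 18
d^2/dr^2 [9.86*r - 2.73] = 0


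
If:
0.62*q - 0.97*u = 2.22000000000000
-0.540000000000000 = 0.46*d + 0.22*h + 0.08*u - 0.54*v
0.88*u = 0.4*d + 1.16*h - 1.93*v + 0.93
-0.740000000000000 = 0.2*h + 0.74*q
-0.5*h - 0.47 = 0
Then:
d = 1.51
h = -0.94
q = -0.75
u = -2.77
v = 1.49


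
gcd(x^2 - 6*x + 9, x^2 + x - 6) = 1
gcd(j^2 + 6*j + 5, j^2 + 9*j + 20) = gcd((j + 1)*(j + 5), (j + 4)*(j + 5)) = j + 5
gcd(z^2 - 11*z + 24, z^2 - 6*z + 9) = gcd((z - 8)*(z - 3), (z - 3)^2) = z - 3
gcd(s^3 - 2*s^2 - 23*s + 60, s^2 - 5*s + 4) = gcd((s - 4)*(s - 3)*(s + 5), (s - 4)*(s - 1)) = s - 4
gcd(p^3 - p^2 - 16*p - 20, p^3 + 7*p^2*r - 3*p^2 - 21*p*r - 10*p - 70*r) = p^2 - 3*p - 10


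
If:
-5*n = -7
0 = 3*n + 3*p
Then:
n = 7/5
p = -7/5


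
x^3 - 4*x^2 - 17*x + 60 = (x - 5)*(x - 3)*(x + 4)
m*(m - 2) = m^2 - 2*m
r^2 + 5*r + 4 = (r + 1)*(r + 4)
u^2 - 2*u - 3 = (u - 3)*(u + 1)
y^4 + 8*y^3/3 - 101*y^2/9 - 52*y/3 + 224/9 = (y - 8/3)*(y - 1)*(y + 7/3)*(y + 4)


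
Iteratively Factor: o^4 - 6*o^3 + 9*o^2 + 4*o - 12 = (o - 2)*(o^3 - 4*o^2 + o + 6) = (o - 2)^2*(o^2 - 2*o - 3) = (o - 2)^2*(o + 1)*(o - 3)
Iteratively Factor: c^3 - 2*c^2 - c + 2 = (c - 1)*(c^2 - c - 2) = (c - 2)*(c - 1)*(c + 1)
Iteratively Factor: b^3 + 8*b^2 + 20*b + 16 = (b + 2)*(b^2 + 6*b + 8) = (b + 2)^2*(b + 4)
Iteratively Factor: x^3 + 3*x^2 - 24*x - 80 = (x - 5)*(x^2 + 8*x + 16) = (x - 5)*(x + 4)*(x + 4)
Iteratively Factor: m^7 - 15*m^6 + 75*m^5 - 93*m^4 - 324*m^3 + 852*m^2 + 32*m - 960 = (m - 3)*(m^6 - 12*m^5 + 39*m^4 + 24*m^3 - 252*m^2 + 96*m + 320) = (m - 3)*(m - 2)*(m^5 - 10*m^4 + 19*m^3 + 62*m^2 - 128*m - 160) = (m - 3)*(m - 2)*(m + 2)*(m^4 - 12*m^3 + 43*m^2 - 24*m - 80) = (m - 4)*(m - 3)*(m - 2)*(m + 2)*(m^3 - 8*m^2 + 11*m + 20) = (m - 4)^2*(m - 3)*(m - 2)*(m + 2)*(m^2 - 4*m - 5) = (m - 4)^2*(m - 3)*(m - 2)*(m + 1)*(m + 2)*(m - 5)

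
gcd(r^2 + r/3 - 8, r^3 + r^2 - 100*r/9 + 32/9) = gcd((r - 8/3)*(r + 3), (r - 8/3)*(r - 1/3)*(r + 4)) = r - 8/3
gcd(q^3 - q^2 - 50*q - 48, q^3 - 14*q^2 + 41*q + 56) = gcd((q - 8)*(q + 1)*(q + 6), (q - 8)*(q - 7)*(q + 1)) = q^2 - 7*q - 8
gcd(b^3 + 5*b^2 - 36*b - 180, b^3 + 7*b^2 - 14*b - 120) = b^2 + 11*b + 30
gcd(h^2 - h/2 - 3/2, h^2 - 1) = h + 1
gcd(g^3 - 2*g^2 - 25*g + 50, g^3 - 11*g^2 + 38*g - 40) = g^2 - 7*g + 10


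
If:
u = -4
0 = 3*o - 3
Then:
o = 1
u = -4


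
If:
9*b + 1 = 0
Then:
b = -1/9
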